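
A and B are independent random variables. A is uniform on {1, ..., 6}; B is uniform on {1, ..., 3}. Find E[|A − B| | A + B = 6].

2

Outcomes with A + B = 6: (3,3), (4,2), (5,1), each with probability 1/18.
E[|A − B| | A + B = 6] = (0 + 2 + 4) / 3 = 2.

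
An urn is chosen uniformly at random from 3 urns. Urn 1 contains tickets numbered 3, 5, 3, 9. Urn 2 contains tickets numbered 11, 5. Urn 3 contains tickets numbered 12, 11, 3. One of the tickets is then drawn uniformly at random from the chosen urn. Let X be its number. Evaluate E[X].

65/9

E[X | urn 1] = (3+5+3+9)/4 = 5.
E[X | urn 2] = (11+5)/2 = 8.
E[X | urn 3] = (12+11+3)/3 = 26/3.
E[X] = (1/3)·(5) + (1/3)·(8) + (1/3)·(26/3) = 65/9.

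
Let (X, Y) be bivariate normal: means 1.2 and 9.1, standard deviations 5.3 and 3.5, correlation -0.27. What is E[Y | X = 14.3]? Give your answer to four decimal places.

For a bivariate normal, E[Y | X=x] = μ_Y + ρ·(σ_Y/σ_X)·(x − μ_X).
E[Y | X=14.3] = 9.1 + (-0.27)·(3.5/5.3)·(14.3 − (1.2)) = 9.1 + (-0.178302)·(13.1) = 6.7642.

6.7642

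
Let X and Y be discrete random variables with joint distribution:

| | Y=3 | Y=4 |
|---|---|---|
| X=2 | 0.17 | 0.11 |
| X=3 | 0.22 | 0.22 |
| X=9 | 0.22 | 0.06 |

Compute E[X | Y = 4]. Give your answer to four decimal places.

P(Y = 4) = 0.39.
Σ X·P over the event = 2·(0.11) + 3·(0.22) + 9·(0.06) = 1.42.
E[X | Y = 4] = (1.42) / (0.39) = 3.6410.

3.6410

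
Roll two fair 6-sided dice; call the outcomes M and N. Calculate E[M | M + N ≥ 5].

P(M + N ≥ 5) = 5/6.
Summing M·P(x,y) over outcomes with M + N ≥ 5 gives 29/9.
E[M | M + N ≥ 5] = (29/9) / (5/6) = 58/15.

58/15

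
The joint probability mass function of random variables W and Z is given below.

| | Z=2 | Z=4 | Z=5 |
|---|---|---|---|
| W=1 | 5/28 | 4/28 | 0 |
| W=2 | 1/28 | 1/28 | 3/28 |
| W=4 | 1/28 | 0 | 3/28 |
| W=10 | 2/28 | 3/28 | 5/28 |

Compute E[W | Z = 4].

P(Z = 4) = 2/7.
Σ W·P over the event = 1·(4/28) + 2·(1/28) + 10·(3/28) = 9/7.
E[W | Z = 4] = (9/7) / (2/7) = 9/2.

9/2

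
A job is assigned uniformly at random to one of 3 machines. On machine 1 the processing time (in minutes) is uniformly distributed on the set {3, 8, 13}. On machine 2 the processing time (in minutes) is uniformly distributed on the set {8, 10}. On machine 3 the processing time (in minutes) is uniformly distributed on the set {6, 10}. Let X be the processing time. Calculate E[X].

25/3

E[X | machine 1] = (3+8+13)/3 = 8.
E[X | machine 2] = (8+10)/2 = 9.
E[X | machine 3] = (6+10)/2 = 8.
By the law of total expectation,
E[X] = (1/3)·(8) + (1/3)·(9) + (1/3)·(8) = 25/3.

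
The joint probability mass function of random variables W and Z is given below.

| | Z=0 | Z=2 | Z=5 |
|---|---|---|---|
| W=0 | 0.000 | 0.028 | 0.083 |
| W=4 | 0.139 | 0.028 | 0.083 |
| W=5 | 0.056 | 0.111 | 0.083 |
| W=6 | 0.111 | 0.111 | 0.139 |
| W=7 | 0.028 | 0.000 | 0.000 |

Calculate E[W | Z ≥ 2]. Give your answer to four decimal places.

4.3754

P(Z ≥ 2) = 0.666.
Summing W·P(W=x,Z=y) over the conditioning event gives 2.914.
E[W | Z ≥ 2] = (2.914) / (0.666) = 4.3754.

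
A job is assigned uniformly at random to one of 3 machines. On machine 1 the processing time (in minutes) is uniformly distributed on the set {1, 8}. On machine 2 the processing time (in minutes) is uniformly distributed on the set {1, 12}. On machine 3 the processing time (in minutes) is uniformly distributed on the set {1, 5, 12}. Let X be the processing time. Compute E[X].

E[X | machine 1] = (1+8)/2 = 9/2.
E[X | machine 2] = (1+12)/2 = 13/2.
E[X | machine 3] = (1+5+12)/3 = 6.
By the law of total expectation,
E[X] = (1/3)·(9/2) + (1/3)·(13/2) + (1/3)·(6) = 17/3.

17/3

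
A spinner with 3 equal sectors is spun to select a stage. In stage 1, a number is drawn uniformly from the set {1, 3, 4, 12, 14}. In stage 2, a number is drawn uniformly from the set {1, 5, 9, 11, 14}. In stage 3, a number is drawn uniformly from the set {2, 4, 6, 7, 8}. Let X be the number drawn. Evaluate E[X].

E[X | stage 1] = (1+3+4+12+14)/5 = 34/5.
E[X | stage 2] = (1+5+9+11+14)/5 = 8.
E[X | stage 3] = (2+4+6+7+8)/5 = 27/5.
E[X] = (1/3)·(34/5) + (1/3)·(8) + (1/3)·(27/5) = 101/15.

101/15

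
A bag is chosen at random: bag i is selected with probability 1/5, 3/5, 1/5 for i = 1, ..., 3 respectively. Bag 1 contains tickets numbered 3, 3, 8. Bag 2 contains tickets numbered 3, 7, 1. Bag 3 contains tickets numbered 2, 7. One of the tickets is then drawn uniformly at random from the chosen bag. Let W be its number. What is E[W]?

E[W | bag 1] = (3+3+8)/3 = 14/3.
E[W | bag 2] = (3+7+1)/3 = 11/3.
E[W | bag 3] = (2+7)/2 = 9/2.
By the law of total expectation,
E[W] = (1/5)·(14/3) + (3/5)·(11/3) + (1/5)·(9/2) = 121/30.

121/30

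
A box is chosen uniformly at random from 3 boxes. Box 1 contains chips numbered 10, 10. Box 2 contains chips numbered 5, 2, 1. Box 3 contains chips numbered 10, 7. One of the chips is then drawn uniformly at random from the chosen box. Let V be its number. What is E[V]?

127/18

E[V | box 1] = (10+10)/2 = 10.
E[V | box 2] = (5+2+1)/3 = 8/3.
E[V | box 3] = (10+7)/2 = 17/2.
By the law of total expectation,
E[V] = (1/3)·(10) + (1/3)·(8/3) + (1/3)·(17/2) = 127/18.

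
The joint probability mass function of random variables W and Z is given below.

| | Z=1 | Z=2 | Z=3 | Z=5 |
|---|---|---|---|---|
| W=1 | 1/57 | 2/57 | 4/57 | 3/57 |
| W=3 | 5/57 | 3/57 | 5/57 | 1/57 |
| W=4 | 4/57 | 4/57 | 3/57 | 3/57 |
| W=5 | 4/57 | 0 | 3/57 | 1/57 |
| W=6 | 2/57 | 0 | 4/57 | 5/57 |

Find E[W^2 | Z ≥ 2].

P(Z ≥ 2) = 41/57.
Summing W^2·P(W=x,Z=y) over the conditioning event gives 674/57.
E[W^2 | Z ≥ 2] = (674/57) / (41/57) = 674/41.

674/41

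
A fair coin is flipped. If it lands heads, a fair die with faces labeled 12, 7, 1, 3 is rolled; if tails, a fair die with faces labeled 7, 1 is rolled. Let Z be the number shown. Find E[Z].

39/8

E[Z | heads] = (12+7+1+3)/4 = 23/4.
E[Z | tails] = (7+1)/2 = 4.
By the law of total expectation,
E[Z] = (1/2)·(23/4) + (1/2)·(4) = 39/8.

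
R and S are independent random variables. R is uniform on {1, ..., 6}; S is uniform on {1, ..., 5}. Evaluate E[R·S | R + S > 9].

Outcomes with R + S > 9: (5,5), (6,4), (6,5), each with probability 1/30.
E[R·S | R + S > 9] = (25 + 24 + 30) / 3 = 79/3.

79/3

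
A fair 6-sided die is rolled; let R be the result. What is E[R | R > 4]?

11/2

Given R > 4, R is equally likely to be any of {5, 6}.
E[R | R > 4] = (5 + 6) / 2 = 11/2.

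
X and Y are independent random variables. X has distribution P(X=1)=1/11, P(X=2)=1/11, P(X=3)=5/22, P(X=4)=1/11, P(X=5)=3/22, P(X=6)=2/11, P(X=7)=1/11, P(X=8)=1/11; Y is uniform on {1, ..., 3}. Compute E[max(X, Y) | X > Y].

P(X > Y) = 17/22.
Summing max(X,Y)·P(x,y) over outcomes with X > Y gives 265/66.
E[max(X, Y) | X > Y] = (265/66) / (17/22) = 265/51.

265/51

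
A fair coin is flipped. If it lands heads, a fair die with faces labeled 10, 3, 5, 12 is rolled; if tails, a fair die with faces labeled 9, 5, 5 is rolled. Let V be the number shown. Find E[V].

83/12

E[V | heads] = (10+3+5+12)/4 = 15/2.
E[V | tails] = (9+5+5)/3 = 19/3.
E[V] = (1/2)·(15/2) + (1/2)·(19/3) = 83/12.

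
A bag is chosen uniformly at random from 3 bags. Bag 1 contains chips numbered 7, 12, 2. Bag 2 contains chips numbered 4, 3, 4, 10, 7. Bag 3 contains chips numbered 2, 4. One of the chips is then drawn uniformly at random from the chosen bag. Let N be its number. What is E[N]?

26/5

E[N | bag 1] = (7+12+2)/3 = 7.
E[N | bag 2] = (4+3+4+10+7)/5 = 28/5.
E[N | bag 3] = (2+4)/2 = 3.
By the law of total expectation,
E[N] = (1/3)·(7) + (1/3)·(28/5) + (1/3)·(3) = 26/5.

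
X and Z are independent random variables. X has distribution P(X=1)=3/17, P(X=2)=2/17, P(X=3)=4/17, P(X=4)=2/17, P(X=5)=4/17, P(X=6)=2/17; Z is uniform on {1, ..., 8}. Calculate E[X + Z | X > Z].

48/7

P(X > Z) = 21/68.
Summing (X+Z)·P(x,y) over outcomes with X > Z gives 36/17.
E[X + Z | X > Z] = (36/17) / (21/68) = 48/7.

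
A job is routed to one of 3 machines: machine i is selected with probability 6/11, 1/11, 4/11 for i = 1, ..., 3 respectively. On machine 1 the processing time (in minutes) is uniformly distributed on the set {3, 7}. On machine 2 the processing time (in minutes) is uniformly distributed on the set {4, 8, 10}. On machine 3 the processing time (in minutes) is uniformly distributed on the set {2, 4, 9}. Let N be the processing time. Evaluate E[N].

E[N | machine 1] = (3+7)/2 = 5.
E[N | machine 2] = (4+8+10)/3 = 22/3.
E[N | machine 3] = (2+4+9)/3 = 5.
E[N] = (6/11)·(5) + (1/11)·(22/3) + (4/11)·(5) = 172/33.

172/33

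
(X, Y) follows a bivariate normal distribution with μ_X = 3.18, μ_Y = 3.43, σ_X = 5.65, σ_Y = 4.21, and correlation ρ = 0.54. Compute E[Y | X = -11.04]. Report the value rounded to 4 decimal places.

-2.2917

For a bivariate normal, E[Y | X=x] = μ_Y + ρ·(σ_Y/σ_X)·(x − μ_X).
E[Y | X=-11.04] = 3.43 + (0.54)·(4.21/5.65)·(-11.04 − (3.18)) = 3.43 + (0.40237)·(-14.22) = -2.2917.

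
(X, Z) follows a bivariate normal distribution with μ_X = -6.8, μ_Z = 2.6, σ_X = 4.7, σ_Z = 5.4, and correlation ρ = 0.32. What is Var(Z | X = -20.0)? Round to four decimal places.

Var(Z | X=x) = (1 − ρ²)·σ_Z².
Var(Z | X=-20.0) = (5.4)²·(1 − (0.32)²) = 29.16·0.8976 = 26.1740.

26.1740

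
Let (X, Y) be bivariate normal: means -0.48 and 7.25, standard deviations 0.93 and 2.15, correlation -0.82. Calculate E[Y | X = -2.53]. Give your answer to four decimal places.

11.1362

E[Y | X=x] = μ_Y + ρ(σ_Y/σ_X)(x − μ_X) for jointly normal variables.
E[Y | X=-2.53] = 7.25 + (-0.82)·(2.15/0.93)·(-2.53 − (-0.48)) = 7.25 + (-1.8957)·(-2.05) = 11.1362.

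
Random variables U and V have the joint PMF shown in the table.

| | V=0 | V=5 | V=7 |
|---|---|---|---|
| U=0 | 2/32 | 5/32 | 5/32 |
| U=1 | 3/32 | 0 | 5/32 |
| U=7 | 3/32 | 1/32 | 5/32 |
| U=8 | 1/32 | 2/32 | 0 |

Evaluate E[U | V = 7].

8/3

P(V = 7) = 15/32.
Σ U·P over the event = 0·(5/32) + 1·(5/32) + 7·(5/32) = 5/4.
E[U | V = 7] = (5/4) / (15/32) = 8/3.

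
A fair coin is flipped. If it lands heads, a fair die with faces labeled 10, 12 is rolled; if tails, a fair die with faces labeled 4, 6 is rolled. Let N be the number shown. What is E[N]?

8

E[N | heads] = (10+12)/2 = 11.
E[N | tails] = (4+6)/2 = 5.
E[N] = (1/2)·(11) + (1/2)·(5) = 8.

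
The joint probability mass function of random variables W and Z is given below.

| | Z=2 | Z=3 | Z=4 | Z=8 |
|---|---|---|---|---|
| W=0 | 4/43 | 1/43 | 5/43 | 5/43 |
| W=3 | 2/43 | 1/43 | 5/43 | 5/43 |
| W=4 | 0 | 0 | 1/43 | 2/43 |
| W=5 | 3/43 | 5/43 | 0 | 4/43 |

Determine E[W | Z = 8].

43/16

P(Z = 8) = 16/43.
Σ W·P over the event = 0·(5/43) + 3·(5/43) + 4·(2/43) + 5·(4/43) = 1.
E[W | Z = 8] = (1) / (16/43) = 43/16.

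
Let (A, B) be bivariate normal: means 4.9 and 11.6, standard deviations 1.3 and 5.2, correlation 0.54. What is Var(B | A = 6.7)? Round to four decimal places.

19.1551

The conditional variance in a bivariate normal is σ_B²(1 − ρ²), independent of x.
Var(B | A=6.7) = (5.2)²·(1 − (0.54)²) = 27.04·0.7084 = 19.1551.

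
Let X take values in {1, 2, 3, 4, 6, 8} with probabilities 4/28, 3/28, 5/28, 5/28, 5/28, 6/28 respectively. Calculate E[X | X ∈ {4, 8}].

68/11

P(X ∈ {4, 8}) = 11/28.
Σ over the event: 4·5/28 + 8·3/14 = 17/7.
E[X | X ∈ {4, 8}] = (17/7) / (11/28) = 68/11.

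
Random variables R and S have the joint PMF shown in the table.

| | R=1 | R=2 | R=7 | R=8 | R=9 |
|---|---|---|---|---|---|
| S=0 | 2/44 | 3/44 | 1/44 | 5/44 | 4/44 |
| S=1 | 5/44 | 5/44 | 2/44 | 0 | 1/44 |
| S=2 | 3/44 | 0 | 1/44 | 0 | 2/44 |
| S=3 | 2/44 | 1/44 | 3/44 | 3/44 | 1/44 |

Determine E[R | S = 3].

P(S = 3) = 5/22.
Summing R·P(R=x,S=y) over the conditioning event gives 29/22.
E[R | S = 3] = (29/22) / (5/22) = 29/5.

29/5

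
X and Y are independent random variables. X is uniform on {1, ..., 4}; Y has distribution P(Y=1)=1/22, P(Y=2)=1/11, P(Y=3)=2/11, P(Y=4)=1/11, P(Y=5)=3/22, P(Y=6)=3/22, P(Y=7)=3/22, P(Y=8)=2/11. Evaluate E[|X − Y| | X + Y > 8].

P(X + Y > 8) = 17/44.
Summing |X−Y|·P(x,y) over outcomes with X + Y > 8 gives 71/44.
E[|X − Y| | X + Y > 8] = (71/44) / (17/44) = 71/17.

71/17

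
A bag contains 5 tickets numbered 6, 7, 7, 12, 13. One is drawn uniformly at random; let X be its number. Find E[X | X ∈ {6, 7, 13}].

33/4

P(X ∈ {6, 7, 13}) = 4/5.
Σ over the event: 6·1/5 + 7·2/5 + 13·1/5 = 33/5.
E[X | X ∈ {6, 7, 13}] = (33/5) / (4/5) = 33/4.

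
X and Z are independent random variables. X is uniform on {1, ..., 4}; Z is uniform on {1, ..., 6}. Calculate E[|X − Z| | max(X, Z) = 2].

2/3

Outcomes with max(X, Z) = 2: (1,2), (2,1), (2,2), each with probability 1/24.
E[|X − Z| | max(X, Z) = 2] = (1 + 1 + 0) / 3 = 2/3.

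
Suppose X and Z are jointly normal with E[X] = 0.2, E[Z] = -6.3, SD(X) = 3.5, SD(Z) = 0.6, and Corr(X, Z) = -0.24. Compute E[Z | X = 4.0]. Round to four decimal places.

E[Z | X=x] = μ_Z + ρ(σ_Z/σ_X)(x − μ_X) for jointly normal variables.
E[Z | X=4.0] = -6.3 + (-0.24)·(0.6/3.5)·(4.0 − (0.2)) = -6.3 + (-0.041143)·(3.8) = -6.4563.

-6.4563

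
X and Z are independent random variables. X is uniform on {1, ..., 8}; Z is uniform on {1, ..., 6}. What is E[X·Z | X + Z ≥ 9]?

79/3

P(X + Z ≥ 9) = 7/16.
Summing XZ·P(x,y) over outcomes with X + Z ≥ 9 gives 553/48.
E[X·Z | X + Z ≥ 9] = (553/48) / (7/16) = 79/3.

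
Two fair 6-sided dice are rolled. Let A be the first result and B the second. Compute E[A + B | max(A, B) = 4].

44/7

Outcomes with max(A, B) = 4: (1,4), (2,4), (3,4), (4,1), (4,2), (4,3), (4,4), each with probability 1/36.
E[A + B | max(A, B) = 4] = (5 + 6 + 7 + 5 + 6 + 7 + 8) / 7 = 44/7.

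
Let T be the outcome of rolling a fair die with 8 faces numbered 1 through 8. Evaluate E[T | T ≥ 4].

6

Given T ≥ 4, T is equally likely to be any of {4, 5, 6, 7, 8}.
E[T | T ≥ 4] = (4 + 5 + 6 + 7 + 8) / 5 = 6.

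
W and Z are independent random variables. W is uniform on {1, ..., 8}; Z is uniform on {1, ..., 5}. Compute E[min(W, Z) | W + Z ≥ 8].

P(W + Z ≥ 8) = 1/2.
Summing min(W,Z)·P(x,y) over outcomes with W + Z ≥ 8 gives 67/40.
E[min(W, Z) | W + Z ≥ 8] = (67/40) / (1/2) = 67/20.

67/20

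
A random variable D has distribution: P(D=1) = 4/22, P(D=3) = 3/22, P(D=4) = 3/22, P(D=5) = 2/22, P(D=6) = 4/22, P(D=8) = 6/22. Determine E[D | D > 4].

41/6

P(D > 4) = 6/11.
Σ over the event: 5·1/11 + 6·2/11 + 8·3/11 = 41/11.
E[D | D > 4] = (41/11) / (6/11) = 41/6.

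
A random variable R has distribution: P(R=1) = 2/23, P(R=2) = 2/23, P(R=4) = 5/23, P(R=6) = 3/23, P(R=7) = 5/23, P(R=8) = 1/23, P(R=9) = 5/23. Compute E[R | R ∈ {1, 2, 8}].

P(R ∈ {1, 2, 8}) = 5/23.
Σ over the event: 1·2/23 + 2·2/23 + 8·1/23 = 14/23.
E[R | R ∈ {1, 2, 8}] = (14/23) / (5/23) = 14/5.

14/5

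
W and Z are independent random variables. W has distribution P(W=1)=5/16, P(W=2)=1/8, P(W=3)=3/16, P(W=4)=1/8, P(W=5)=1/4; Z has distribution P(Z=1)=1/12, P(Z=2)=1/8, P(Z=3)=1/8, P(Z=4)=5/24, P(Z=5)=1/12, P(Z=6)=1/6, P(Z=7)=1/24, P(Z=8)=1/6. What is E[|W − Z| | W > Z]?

P(W > Z) = 29/128.
Summing |W−Z|·P(x,y) over outcomes with W > Z gives 167/384.
E[|W − Z| | W > Z] = (167/384) / (29/128) = 167/87.

167/87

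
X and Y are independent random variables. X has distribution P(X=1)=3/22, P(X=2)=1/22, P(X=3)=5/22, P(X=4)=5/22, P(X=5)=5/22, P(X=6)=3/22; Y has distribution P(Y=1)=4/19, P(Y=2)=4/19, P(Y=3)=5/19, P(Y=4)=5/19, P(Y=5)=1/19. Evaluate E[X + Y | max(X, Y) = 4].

175/27

P(max(X, Y) = 4) = 135/418.
Summing (X+Y)·P(x,y) over outcomes with max(X, Y) = 4 gives 875/418.
E[X + Y | max(X, Y) = 4] = (875/418) / (135/418) = 175/27.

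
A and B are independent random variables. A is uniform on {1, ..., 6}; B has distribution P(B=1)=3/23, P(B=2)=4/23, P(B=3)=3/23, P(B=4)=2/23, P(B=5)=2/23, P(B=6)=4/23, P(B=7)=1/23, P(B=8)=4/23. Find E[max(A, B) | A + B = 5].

P(A + B = 5) = 2/23.
Summing max(A,B)·P(x,y) over outcomes with A + B = 5 gives 41/138.
E[max(A, B) | A + B = 5] = (41/138) / (2/23) = 41/12.

41/12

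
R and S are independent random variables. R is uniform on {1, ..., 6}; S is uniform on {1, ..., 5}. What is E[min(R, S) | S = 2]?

P(S = 2) = 1/5.
Summing min(R,S)·P(x,y) over outcomes with S = 2 gives 11/30.
E[min(R, S) | S = 2] = (11/30) / (1/5) = 11/6.

11/6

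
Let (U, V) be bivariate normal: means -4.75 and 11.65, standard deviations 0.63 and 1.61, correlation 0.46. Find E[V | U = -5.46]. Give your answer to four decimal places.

10.8154

For a bivariate normal, E[V | U=x] = μ_V + ρ·(σ_V/σ_U)·(x − μ_U).
E[V | U=-5.46] = 11.65 + (0.46)·(1.61/0.63)·(-5.46 − (-4.75)) = 11.65 + (1.17556)·(-0.71) = 10.8154.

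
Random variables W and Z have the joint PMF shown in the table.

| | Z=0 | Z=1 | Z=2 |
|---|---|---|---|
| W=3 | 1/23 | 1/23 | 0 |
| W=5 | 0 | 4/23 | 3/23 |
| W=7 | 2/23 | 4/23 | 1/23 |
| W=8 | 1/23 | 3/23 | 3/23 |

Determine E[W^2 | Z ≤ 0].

171/4

P(Z ≤ 0) = 4/23.
Σ W^2·P over the event = 9·(1/23) + 49·(2/23) + 64·(1/23) = 171/23.
E[W^2 | Z ≤ 0] = (171/23) / (4/23) = 171/4.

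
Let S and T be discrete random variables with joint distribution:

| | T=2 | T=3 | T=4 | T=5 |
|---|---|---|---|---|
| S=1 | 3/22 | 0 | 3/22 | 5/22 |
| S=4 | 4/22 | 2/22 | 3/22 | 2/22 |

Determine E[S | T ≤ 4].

14/5

P(T ≤ 4) = 15/22.
Σ S·P over the event = 1·(3/22) + 1·(3/22) + 4·(4/22) + 4·(2/22) + 4·(3/22) = 21/11.
E[S | T ≤ 4] = (21/11) / (15/22) = 14/5.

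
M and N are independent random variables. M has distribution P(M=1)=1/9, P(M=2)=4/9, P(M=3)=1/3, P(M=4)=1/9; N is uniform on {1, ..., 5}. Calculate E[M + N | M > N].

P(M > N) = 13/45.
Summing (M+N)·P(x,y) over outcomes with M > N gives 19/15.
E[M + N | M > N] = (19/15) / (13/45) = 57/13.

57/13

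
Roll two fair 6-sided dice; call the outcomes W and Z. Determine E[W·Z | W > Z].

35/3

P(W > Z) = 5/12.
Summing WZ·P(x,y) over outcomes with W > Z gives 175/36.
E[W·Z | W > Z] = (175/36) / (5/12) = 35/3.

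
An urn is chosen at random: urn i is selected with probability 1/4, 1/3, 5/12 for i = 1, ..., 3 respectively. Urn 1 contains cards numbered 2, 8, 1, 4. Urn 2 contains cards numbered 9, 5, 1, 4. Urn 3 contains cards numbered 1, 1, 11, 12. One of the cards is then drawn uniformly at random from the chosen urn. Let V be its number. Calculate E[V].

41/8

E[V | urn 1] = (2+8+1+4)/4 = 15/4.
E[V | urn 2] = (9+5+1+4)/4 = 19/4.
E[V | urn 3] = (1+1+11+12)/4 = 25/4.
By the law of total expectation,
E[V] = (1/4)·(15/4) + (1/3)·(19/4) + (5/12)·(25/4) = 41/8.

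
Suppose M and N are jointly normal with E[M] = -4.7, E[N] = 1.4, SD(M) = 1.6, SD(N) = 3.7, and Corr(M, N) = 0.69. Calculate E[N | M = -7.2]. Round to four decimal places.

-2.5891

The regression of N on M has slope ρ·σ_N/σ_M and passes through (μ_M, μ_N).
E[N | M=-7.2] = 1.4 + (0.69)·(3.7/1.6)·(-7.2 − (-4.7)) = 1.4 + (1.59563)·(-2.5) = -2.5891.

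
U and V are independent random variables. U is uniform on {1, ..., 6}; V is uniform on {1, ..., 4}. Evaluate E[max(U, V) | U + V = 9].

Outcomes with U + V = 9: (5,4), (6,3), each with probability 1/24.
E[max(U, V) | U + V = 9] = (5 + 6) / 2 = 11/2.

11/2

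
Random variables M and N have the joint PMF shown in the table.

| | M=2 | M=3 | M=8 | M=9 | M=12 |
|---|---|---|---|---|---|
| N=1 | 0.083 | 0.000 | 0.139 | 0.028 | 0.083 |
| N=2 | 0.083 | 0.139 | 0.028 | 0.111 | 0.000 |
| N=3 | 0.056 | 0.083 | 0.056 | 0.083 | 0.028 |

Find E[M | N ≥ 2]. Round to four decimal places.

5.5442

P(N ≥ 2) = 0.667.
Summing M·P(M=x,N=y) over the conditioning event gives 3.698.
E[M | N ≥ 2] = (3.698) / (0.667) = 5.5442.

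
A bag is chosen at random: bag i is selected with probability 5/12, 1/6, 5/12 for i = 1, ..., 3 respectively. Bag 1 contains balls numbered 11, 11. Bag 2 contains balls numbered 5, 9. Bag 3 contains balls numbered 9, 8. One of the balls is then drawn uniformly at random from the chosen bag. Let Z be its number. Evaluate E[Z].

E[Z | bag 1] = (11+11)/2 = 11.
E[Z | bag 2] = (5+9)/2 = 7.
E[Z | bag 3] = (9+8)/2 = 17/2.
By the law of total expectation,
E[Z] = (5/12)·(11) + (1/6)·(7) + (5/12)·(17/2) = 223/24.

223/24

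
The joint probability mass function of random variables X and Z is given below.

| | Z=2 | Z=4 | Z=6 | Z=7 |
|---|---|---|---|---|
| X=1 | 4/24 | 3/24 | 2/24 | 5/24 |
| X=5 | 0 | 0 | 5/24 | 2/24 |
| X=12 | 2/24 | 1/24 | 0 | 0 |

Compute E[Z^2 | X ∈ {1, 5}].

659/21

P(X ∈ {1, 5}) = 7/8.
Σ Z^2·P over the event = 4·(4/24) + 16·(3/24) + 36·(2/24) + 49·(5/24) + 36·(5/24) + 49·(2/24) = 659/24.
E[Z^2 | X ∈ {1, 5}] = (659/24) / (7/8) = 659/21.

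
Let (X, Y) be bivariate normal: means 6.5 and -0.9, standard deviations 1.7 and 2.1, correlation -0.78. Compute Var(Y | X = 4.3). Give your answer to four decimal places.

1.7270

For a bivariate normal, Var(Y | X=x) = σ_Y²(1 − ρ²).
Var(Y | X=4.3) = (2.1)²·(1 − (-0.78)²) = 4.41·0.3916 = 1.7270.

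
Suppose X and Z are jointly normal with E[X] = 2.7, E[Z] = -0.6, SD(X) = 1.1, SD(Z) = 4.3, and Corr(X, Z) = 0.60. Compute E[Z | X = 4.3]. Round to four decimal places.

For a bivariate normal, E[Z | X=x] = μ_Z + ρ·(σ_Z/σ_X)·(x − μ_X).
E[Z | X=4.3] = -0.6 + (0.60)·(4.3/1.1)·(4.3 − (2.7)) = -0.6 + (2.34545)·(1.6) = 3.1527.

3.1527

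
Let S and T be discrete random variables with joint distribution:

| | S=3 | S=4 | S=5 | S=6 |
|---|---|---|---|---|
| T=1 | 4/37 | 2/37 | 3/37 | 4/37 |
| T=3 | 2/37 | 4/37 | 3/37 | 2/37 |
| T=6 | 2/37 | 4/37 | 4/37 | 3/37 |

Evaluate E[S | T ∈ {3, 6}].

109/24

P(T ∈ {3, 6}) = 24/37.
Summing S·P(S=x,T=y) over the conditioning event gives 109/37.
E[S | T ∈ {3, 6}] = (109/37) / (24/37) = 109/24.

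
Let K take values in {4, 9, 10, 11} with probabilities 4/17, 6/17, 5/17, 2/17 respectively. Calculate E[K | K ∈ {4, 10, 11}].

P(K ∈ {4, 10, 11}) = 11/17.
Σ over the event: 4·4/17 + 10·5/17 + 11·2/17 = 88/17.
E[K | K ∈ {4, 10, 11}] = (88/17) / (11/17) = 8.

8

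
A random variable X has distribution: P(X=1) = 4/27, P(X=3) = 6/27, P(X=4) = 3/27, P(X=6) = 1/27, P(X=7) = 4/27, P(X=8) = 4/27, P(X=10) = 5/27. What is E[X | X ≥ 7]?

110/13

P(X ≥ 7) = 13/27.
Σ over the event: 7·4/27 + 8·4/27 + 10·5/27 = 110/27.
E[X | X ≥ 7] = (110/27) / (13/27) = 110/13.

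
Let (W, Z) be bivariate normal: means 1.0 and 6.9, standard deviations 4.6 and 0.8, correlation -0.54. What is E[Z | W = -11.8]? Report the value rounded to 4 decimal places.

E[Z | W=x] = μ_Z + ρ(σ_Z/σ_W)(x − μ_W) for jointly normal variables.
E[Z | W=-11.8] = 6.9 + (-0.54)·(0.8/4.6)·(-11.8 − (1.0)) = 6.9 + (-0.093913)·(-12.8) = 8.1021.

8.1021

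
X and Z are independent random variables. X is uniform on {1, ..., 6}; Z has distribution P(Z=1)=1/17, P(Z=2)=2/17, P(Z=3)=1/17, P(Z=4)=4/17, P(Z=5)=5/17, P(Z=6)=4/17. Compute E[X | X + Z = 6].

29/13

P(X + Z = 6) = 13/102.
Summing X·P(x,y) over outcomes with X + Z = 6 gives 29/102.
E[X | X + Z = 6] = (29/102) / (13/102) = 29/13.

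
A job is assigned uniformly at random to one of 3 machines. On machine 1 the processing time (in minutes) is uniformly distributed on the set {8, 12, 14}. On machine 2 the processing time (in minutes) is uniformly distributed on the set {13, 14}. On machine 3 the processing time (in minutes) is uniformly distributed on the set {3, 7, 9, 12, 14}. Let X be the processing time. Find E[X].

E[X | machine 1] = (8+12+14)/3 = 34/3.
E[X | machine 2] = (13+14)/2 = 27/2.
E[X | machine 3] = (3+7+9+12+14)/5 = 9.
E[X] = (1/3)·(34/3) + (1/3)·(27/2) + (1/3)·(9) = 203/18.

203/18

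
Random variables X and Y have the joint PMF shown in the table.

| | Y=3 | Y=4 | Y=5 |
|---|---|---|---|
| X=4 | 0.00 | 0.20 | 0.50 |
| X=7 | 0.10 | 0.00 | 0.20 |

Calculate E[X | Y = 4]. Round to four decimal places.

P(Y = 4) = 0.20.
Σ X·P over the event = 4·(0.20) = 0.80.
E[X | Y = 4] = (0.80) / (0.20) = 4.0000.

4.0000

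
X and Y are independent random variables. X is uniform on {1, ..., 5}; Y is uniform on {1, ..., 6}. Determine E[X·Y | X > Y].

P(X > Y) = 1/3.
Summing XY·P(x,y) over outcomes with X > Y gives 17/6.
E[X·Y | X > Y] = (17/6) / (1/3) = 17/2.

17/2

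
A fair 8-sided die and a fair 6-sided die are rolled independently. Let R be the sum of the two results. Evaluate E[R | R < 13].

P(R < 13) = 15/16.
E[R | R < 13] = (43/6) / (15/16) = 344/45.

344/45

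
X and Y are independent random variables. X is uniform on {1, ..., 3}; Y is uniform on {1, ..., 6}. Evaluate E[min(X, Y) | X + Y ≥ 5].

P(X + Y ≥ 5) = 2/3.
Summing min(X,Y)·P(x,y) over outcomes with X + Y ≥ 5 gives 25/18.
E[min(X, Y) | X + Y ≥ 5] = (25/18) / (2/3) = 25/12.

25/12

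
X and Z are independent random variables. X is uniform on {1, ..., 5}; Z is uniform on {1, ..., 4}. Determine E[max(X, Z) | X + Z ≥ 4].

P(X + Z ≥ 4) = 17/20.
Summing max(X,Z)·P(x,y) over outcomes with X + Z ≥ 4 gives 13/4.
E[max(X, Z) | X + Z ≥ 4] = (13/4) / (17/20) = 65/17.

65/17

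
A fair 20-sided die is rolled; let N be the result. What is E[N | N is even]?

11

Given N is even, N is equally likely to be any of {2, 4, 6, 8, 10, 12, 14, 16, 18, 20}.
E[N | N is even] = (2 + 4 + 6 + 8 + 10 + 12 + 14 + 16 + 18 + 20) / 10 = 11.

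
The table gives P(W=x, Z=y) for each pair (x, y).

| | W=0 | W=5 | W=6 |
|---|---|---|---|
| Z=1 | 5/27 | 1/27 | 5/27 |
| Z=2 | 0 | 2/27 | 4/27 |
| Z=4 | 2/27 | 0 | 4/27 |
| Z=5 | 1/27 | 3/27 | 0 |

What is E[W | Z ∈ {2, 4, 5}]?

73/16

P(Z ∈ {2, 4, 5}) = 16/27.
Σ W·P over the event = 0·(2/27) + 0·(1/27) + 5·(2/27) + 5·(3/27) + 6·(4/27) + 6·(4/27) = 73/27.
E[W | Z ∈ {2, 4, 5}] = (73/27) / (16/27) = 73/16.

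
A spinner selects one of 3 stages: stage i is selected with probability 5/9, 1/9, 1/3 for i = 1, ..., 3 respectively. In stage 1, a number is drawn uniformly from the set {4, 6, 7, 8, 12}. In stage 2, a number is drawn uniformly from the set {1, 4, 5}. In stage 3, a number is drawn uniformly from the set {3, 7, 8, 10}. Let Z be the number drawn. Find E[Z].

184/27

E[Z | stage 1] = (4+6+7+8+12)/5 = 37/5.
E[Z | stage 2] = (1+4+5)/3 = 10/3.
E[Z | stage 3] = (3+7+8+10)/4 = 7.
E[Z] = (5/9)·(37/5) + (1/9)·(10/3) + (1/3)·(7) = 184/27.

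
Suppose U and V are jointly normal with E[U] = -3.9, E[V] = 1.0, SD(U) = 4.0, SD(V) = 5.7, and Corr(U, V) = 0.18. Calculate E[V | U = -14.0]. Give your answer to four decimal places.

-1.5907

For a bivariate normal, E[V | U=x] = μ_V + ρ·(σ_V/σ_U)·(x − μ_U).
E[V | U=-14.0] = 1.0 + (0.18)·(5.7/4.0)·(-14.0 − (-3.9)) = 1.0 + (0.2565)·(-10.1) = -1.5907.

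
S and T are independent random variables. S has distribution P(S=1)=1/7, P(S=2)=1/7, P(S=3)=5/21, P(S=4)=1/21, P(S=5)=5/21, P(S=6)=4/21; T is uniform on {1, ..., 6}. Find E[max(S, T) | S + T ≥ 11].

6

P(S + T ≥ 11) = 13/126.
Summing max(S,T)·P(x,y) over outcomes with S + T ≥ 11 gives 13/21.
E[max(S, T) | S + T ≥ 11] = (13/21) / (13/126) = 6.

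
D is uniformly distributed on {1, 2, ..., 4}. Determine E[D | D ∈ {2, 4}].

P(D ∈ {2, 4}) = 1/2.
Σ over the event: 2·1/4 + 4·1/4 = 3/2.
E[D | D ∈ {2, 4}] = (3/2) / (1/2) = 3.

3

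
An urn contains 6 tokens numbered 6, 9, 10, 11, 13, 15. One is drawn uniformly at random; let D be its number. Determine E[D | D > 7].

58/5

P(D > 7) = 5/6.
Σ over the event: 9·1/6 + 10·1/6 + 11·1/6 + 13·1/6 + 15·1/6 = 29/3.
E[D | D > 7] = (29/3) / (5/6) = 58/5.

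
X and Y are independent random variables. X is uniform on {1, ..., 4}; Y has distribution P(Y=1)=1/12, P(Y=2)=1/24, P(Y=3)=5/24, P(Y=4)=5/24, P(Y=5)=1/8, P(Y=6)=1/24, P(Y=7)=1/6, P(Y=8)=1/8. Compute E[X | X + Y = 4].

P(X + Y = 4) = 1/12.
Summing X·P(x,y) over outcomes with X + Y = 4 gives 13/96.
E[X | X + Y = 4] = (13/96) / (1/12) = 13/8.

13/8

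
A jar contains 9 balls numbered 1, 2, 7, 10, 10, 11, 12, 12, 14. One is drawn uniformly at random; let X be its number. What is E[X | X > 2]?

P(X > 2) = 7/9.
Σ over the event: 7·1/9 + 10·2/9 + 11·1/9 + 12·2/9 + 14·1/9 = 76/9.
E[X | X > 2] = (76/9) / (7/9) = 76/7.

76/7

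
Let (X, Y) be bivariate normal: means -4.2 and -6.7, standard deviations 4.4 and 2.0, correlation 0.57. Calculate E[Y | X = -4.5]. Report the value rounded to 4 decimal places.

-6.7777

E[Y | X=x] = μ_Y + ρ(σ_Y/σ_X)(x − μ_X) for jointly normal variables.
E[Y | X=-4.5] = -6.7 + (0.57)·(2.0/4.4)·(-4.5 − (-4.2)) = -6.7 + (0.25909)·(-0.3) = -6.7777.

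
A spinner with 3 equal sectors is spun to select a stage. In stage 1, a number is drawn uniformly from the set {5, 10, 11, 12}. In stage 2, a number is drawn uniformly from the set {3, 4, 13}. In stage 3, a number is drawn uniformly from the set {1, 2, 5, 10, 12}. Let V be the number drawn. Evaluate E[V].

E[V | stage 1] = (5+10+11+12)/4 = 19/2.
E[V | stage 2] = (3+4+13)/3 = 20/3.
E[V | stage 3] = (1+2+5+10+12)/5 = 6.
By the law of total expectation,
E[V] = (1/3)·(19/2) + (1/3)·(20/3) + (1/3)·(6) = 133/18.

133/18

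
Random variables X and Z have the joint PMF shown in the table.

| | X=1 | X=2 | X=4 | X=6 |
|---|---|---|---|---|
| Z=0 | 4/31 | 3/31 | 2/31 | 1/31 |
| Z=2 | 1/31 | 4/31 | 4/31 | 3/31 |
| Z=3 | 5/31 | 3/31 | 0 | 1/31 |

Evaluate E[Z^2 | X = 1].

49/10

P(X = 1) = 10/31.
Summing Z^2·P(X=x,Z=y) over the conditioning event gives 49/31.
E[Z^2 | X = 1] = (49/31) / (10/31) = 49/10.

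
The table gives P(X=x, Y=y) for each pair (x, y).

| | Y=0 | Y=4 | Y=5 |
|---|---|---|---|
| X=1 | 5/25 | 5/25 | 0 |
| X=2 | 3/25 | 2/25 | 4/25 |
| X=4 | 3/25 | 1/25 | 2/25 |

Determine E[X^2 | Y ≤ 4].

P(Y ≤ 4) = 19/25.
Σ X^2·P over the event = 1·(5/25) + 1·(5/25) + 4·(3/25) + 4·(2/25) + 16·(3/25) + 16·(1/25) = 94/25.
E[X^2 | Y ≤ 4] = (94/25) / (19/25) = 94/19.

94/19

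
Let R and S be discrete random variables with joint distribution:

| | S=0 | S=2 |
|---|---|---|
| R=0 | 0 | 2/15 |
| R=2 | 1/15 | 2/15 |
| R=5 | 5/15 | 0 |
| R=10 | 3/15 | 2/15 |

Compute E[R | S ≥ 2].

4

P(S ≥ 2) = 2/5.
Σ R·P over the event = 0·(2/15) + 2·(2/15) + 10·(2/15) = 8/5.
E[R | S ≥ 2] = (8/5) / (2/5) = 4.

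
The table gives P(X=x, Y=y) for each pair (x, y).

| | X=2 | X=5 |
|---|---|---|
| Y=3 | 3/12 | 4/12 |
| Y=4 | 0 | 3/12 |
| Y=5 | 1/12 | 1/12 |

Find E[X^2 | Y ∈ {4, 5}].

104/5

P(Y ∈ {4, 5}) = 5/12.
Σ X^2·P over the event = 4·(1/12) + 25·(3/12) + 25·(1/12) = 26/3.
E[X^2 | Y ∈ {4, 5}] = (26/3) / (5/12) = 104/5.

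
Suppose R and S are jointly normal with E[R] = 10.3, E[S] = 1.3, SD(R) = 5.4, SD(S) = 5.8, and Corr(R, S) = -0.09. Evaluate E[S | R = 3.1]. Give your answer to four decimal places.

For a bivariate normal, E[S | R=x] = μ_S + ρ·(σ_S/σ_R)·(x − μ_R).
E[S | R=3.1] = 1.3 + (-0.09)·(5.8/5.4)·(3.1 − (10.3)) = 1.3 + (-0.096667)·(-7.2) = 1.9960.

1.9960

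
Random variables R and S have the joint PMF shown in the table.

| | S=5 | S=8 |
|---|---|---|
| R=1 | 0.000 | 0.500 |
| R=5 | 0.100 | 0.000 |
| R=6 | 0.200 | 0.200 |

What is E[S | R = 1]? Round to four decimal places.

8.0000

P(R = 1) = 0.500.
Σ S·P over the event = 8·(0.500) = 4.000.
E[S | R = 1] = (4.000) / (0.500) = 8.0000.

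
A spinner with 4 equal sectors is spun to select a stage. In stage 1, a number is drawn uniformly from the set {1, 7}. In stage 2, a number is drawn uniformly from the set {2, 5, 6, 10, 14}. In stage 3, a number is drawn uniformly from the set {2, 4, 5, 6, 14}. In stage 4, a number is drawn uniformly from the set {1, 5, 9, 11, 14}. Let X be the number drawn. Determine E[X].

E[X | stage 1] = (1+7)/2 = 4.
E[X | stage 2] = (2+5+6+10+14)/5 = 37/5.
E[X | stage 3] = (2+4+5+6+14)/5 = 31/5.
E[X | stage 4] = (1+5+9+11+14)/5 = 8.
By the law of total expectation,
E[X] = (1/4)·(4) + (1/4)·(37/5) + (1/4)·(31/5) + (1/4)·(8) = 32/5.

32/5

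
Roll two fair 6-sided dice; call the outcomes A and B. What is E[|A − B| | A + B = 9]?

Outcomes with A + B = 9: (3,6), (4,5), (5,4), (6,3), each with probability 1/36.
E[|A − B| | A + B = 9] = (3 + 1 + 1 + 3) / 4 = 2.

2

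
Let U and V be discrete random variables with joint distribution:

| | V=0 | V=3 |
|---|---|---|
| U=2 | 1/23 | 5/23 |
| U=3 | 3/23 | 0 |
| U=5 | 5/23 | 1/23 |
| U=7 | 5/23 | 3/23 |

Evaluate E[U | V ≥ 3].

P(V ≥ 3) = 9/23.
Summing U·P(U=x,V=y) over the conditioning event gives 36/23.
E[U | V ≥ 3] = (36/23) / (9/23) = 4.

4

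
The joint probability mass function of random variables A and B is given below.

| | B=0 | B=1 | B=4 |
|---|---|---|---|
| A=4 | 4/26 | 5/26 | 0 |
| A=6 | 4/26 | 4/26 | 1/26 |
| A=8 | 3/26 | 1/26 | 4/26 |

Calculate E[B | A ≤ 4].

5/9

P(A ≤ 4) = 9/26.
Σ B·P over the event = 0·(4/26) + 1·(5/26) = 5/26.
E[B | A ≤ 4] = (5/26) / (9/26) = 5/9.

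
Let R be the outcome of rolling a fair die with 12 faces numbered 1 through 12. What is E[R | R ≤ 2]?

Given R ≤ 2, R is equally likely to be any of {1, 2}.
E[R | R ≤ 2] = (1 + 2) / 2 = 3/2.

3/2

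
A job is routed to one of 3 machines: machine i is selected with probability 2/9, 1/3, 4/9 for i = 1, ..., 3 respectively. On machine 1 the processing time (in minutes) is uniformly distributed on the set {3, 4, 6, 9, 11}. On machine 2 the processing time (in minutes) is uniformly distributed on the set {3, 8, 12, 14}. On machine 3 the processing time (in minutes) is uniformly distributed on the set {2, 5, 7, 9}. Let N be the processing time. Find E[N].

E[N | machine 1] = (3+4+6+9+11)/5 = 33/5.
E[N | machine 2] = (3+8+12+14)/4 = 37/4.
E[N | machine 3] = (2+5+7+9)/4 = 23/4.
E[N] = (2/9)·(33/5) + (1/3)·(37/4) + (4/9)·(23/4) = 1279/180.

1279/180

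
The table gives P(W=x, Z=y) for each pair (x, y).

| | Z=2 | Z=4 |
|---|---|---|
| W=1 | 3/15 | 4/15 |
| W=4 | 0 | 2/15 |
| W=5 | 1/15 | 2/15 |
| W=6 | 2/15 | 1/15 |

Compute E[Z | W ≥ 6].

P(W ≥ 6) = 1/5.
Σ Z·P over the event = 2·(2/15) + 4·(1/15) = 8/15.
E[Z | W ≥ 6] = (8/15) / (1/5) = 8/3.

8/3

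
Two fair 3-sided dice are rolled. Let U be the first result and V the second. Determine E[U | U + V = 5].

5/2

Outcomes with U + V = 5: (2,3), (3,2), each with probability 1/9.
E[U | U + V = 5] = (2 + 3) / 2 = 5/2.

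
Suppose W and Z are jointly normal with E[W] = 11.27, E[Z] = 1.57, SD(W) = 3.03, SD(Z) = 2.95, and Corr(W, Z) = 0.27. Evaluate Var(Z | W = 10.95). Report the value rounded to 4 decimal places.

For a bivariate normal, Var(Z | W=x) = σ_Z²(1 − ρ²).
Var(Z | W=10.95) = (2.95)²·(1 − (0.27)²) = 8.7025·0.9271 = 8.0681.

8.0681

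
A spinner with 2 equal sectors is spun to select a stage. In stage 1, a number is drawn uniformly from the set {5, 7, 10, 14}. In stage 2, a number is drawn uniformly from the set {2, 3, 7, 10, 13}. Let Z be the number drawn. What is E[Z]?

E[Z | stage 1] = (5+7+10+14)/4 = 9.
E[Z | stage 2] = (2+3+7+10+13)/5 = 7.
E[Z] = (1/2)·(9) + (1/2)·(7) = 8.

8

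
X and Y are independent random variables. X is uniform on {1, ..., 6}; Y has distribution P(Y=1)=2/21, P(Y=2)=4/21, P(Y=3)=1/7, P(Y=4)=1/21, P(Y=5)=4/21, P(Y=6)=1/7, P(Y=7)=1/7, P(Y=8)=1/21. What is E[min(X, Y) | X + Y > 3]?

P(X + Y > 3) = 59/63.
Summing min(X,Y)·P(x,y) over outcomes with X + Y > 3 gives 169/63.
E[min(X, Y) | X + Y > 3] = (169/63) / (59/63) = 169/59.

169/59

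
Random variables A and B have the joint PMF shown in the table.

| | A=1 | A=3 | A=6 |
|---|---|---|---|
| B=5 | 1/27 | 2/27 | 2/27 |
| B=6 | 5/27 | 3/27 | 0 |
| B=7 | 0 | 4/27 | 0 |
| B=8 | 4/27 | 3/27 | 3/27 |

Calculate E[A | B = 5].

P(B = 5) = 5/27.
Summing A·P(A=x,B=y) over the conditioning event gives 19/27.
E[A | B = 5] = (19/27) / (5/27) = 19/5.

19/5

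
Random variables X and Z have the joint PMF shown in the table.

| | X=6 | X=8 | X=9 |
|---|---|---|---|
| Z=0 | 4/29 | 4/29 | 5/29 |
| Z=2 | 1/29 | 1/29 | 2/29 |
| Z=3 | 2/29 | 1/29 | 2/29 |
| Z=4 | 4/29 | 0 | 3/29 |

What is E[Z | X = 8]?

P(X = 8) = 6/29.
Σ Z·P over the event = 0·(4/29) + 2·(1/29) + 3·(1/29) = 5/29.
E[Z | X = 8] = (5/29) / (6/29) = 5/6.

5/6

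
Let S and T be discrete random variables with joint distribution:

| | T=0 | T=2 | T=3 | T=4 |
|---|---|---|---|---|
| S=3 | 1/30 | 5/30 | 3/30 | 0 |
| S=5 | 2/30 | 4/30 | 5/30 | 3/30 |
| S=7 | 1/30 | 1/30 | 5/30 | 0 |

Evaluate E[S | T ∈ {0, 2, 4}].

P(T ∈ {0, 2, 4}) = 17/30.
Σ S·P over the event = 3·(1/30) + 3·(5/30) + 5·(2/30) + 5·(4/30) + 5·(3/30) + 7·(1/30) + 7·(1/30) = 77/30.
E[S | T ∈ {0, 2, 4}] = (77/30) / (17/30) = 77/17.

77/17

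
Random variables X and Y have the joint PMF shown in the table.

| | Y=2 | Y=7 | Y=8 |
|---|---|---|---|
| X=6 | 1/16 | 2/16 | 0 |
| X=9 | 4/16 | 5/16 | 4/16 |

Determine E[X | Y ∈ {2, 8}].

26/3

P(Y ∈ {2, 8}) = 9/16.
Σ X·P over the event = 6·(1/16) + 9·(4/16) + 9·(4/16) = 39/8.
E[X | Y ∈ {2, 8}] = (39/8) / (9/16) = 26/3.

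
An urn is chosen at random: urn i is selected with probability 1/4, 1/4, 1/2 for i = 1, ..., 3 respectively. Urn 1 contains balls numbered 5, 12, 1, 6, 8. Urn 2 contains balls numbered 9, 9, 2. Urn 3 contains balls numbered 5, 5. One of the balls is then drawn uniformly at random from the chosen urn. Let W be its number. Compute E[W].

E[W | urn 1] = (5+12+1+6+8)/5 = 32/5.
E[W | urn 2] = (9+9+2)/3 = 20/3.
E[W | urn 3] = (5+5)/2 = 5.
By the law of total expectation,
E[W] = (1/4)·(32/5) + (1/4)·(20/3) + (1/2)·(5) = 173/30.

173/30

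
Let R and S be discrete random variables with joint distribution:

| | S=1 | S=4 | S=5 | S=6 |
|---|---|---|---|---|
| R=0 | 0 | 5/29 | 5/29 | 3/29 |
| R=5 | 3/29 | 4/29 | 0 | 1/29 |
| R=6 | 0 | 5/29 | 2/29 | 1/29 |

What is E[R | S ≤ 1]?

5

P(S ≤ 1) = 3/29.
Σ R·P over the event = 5·(3/29) = 15/29.
E[R | S ≤ 1] = (15/29) / (3/29) = 5.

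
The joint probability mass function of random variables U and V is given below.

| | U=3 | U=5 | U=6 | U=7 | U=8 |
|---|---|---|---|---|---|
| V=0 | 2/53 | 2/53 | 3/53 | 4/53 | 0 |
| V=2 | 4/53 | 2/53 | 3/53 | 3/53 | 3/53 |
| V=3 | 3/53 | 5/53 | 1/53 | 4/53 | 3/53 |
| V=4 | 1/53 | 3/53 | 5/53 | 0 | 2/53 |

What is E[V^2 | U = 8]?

71/8

P(U = 8) = 8/53.
Σ V^2·P over the event = 4·(3/53) + 9·(3/53) + 16·(2/53) = 71/53.
E[V^2 | U = 8] = (71/53) / (8/53) = 71/8.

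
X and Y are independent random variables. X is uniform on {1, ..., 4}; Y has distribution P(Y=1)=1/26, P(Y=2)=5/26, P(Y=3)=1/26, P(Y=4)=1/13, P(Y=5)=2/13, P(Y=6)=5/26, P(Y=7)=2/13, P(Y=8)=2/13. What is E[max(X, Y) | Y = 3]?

13/4

P(Y = 3) = 1/26.
Summing max(X,Y)·P(x,y) over outcomes with Y = 3 gives 1/8.
E[max(X, Y) | Y = 3] = (1/8) / (1/26) = 13/4.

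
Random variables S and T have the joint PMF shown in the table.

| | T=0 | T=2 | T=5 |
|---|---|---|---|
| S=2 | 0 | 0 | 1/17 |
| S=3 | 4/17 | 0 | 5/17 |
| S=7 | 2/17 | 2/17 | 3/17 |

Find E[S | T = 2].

P(T = 2) = 2/17.
Σ S·P over the event = 7·(2/17) = 14/17.
E[S | T = 2] = (14/17) / (2/17) = 7.

7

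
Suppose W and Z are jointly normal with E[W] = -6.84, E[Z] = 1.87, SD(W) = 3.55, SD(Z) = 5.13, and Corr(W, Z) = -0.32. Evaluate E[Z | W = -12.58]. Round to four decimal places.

For a bivariate normal, E[Z | W=x] = μ_Z + ρ·(σ_Z/σ_W)·(x − μ_W).
E[Z | W=-12.58] = 1.87 + (-0.32)·(5.13/3.55)·(-12.58 − (-6.84)) = 1.87 + (-0.46242)·(-5.74) = 4.5243.

4.5243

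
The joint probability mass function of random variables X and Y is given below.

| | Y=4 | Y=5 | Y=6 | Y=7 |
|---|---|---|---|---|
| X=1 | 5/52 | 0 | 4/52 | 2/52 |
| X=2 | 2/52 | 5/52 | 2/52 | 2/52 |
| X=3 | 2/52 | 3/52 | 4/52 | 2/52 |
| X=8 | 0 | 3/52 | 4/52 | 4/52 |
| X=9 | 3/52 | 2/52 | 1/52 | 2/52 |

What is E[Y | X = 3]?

61/11

P(X = 3) = 11/52.
Σ Y·P over the event = 4·(2/52) + 5·(3/52) + 6·(4/52) + 7·(2/52) = 61/52.
E[Y | X = 3] = (61/52) / (11/52) = 61/11.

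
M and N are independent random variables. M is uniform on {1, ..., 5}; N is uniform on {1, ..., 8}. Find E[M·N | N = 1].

3

P(N = 1) = 1/8.
Summing MN·P(x,y) over outcomes with N = 1 gives 3/8.
E[M·N | N = 1] = (3/8) / (1/8) = 3.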